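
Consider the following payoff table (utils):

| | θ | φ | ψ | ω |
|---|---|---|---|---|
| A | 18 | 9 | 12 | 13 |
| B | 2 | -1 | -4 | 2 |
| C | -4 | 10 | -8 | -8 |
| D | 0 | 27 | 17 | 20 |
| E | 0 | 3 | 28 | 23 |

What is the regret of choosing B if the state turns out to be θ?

Best payoff under θ is 18.
Regret = 18 − 2 = 16.

16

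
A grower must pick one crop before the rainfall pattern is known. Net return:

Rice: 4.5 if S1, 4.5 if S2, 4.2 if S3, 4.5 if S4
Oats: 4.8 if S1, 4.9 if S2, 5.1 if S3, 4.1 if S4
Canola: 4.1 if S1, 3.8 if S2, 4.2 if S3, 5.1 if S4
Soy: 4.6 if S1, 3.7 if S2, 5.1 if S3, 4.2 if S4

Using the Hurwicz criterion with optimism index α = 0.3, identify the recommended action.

Oats

Rice: 0.3·4.5 + 0.7·4.2 = 4.29
Oats: 0.3·5.1 + 0.7·4.1 = 4.4
Canola: 0.3·5.1 + 0.7·3.8 = 4.19
Soy: 0.3·5.1 + 0.7·3.7 = 4.12
Highest Hurwicz score = 4.4 → Oats.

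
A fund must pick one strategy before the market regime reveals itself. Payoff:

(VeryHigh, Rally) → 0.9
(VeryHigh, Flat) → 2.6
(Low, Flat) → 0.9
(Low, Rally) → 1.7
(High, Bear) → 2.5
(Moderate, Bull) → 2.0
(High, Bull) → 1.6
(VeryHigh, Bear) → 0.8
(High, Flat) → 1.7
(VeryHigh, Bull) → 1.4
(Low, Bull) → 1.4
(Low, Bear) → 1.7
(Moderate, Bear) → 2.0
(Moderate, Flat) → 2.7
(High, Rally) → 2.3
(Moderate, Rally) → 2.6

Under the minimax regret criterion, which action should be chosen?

Moderate

Column bests: Bear=2.5, Flat=2.7, Bull=2.0, Rally=2.6.
Low regrets: 0.8, 1.8, 0.6, 0.9 → max 1.8
Moderate regrets: 0.5, 0.0, 0.0, 0.0 → max 0.5
High regrets: 0.0, 1.0, 0.4, 0.3 → max 1.0
VeryHigh regrets: 1.7, 0.1, 0.6, 1.7 → max 1.7
Smallest max regret = 0.5 → Moderate.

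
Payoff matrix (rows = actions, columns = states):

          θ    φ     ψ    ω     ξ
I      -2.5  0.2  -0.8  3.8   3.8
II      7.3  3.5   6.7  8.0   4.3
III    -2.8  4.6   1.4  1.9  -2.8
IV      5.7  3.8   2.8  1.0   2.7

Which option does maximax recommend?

Row maxima: I=3.8, II=8.0, III=4.6, IV=5.7
Best best-case = 8.0 → II.

II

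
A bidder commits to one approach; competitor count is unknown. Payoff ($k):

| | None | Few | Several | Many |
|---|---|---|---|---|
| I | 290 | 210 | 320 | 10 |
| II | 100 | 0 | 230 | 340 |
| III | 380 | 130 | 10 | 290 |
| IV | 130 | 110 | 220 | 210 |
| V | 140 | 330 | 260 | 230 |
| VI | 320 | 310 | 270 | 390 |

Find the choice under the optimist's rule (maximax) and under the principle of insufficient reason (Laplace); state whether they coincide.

Row maxima: I=320, II=340, III=380, IV=220, V=330, VI=390
Best best-case = 390 → VI.
Row averages: I=207.5, II=167.5, III=202.5, IV=167.5, V=240, VI=322.5
Highest average = 322.5 → VI.

maximax → VI; laplace → VI (agree)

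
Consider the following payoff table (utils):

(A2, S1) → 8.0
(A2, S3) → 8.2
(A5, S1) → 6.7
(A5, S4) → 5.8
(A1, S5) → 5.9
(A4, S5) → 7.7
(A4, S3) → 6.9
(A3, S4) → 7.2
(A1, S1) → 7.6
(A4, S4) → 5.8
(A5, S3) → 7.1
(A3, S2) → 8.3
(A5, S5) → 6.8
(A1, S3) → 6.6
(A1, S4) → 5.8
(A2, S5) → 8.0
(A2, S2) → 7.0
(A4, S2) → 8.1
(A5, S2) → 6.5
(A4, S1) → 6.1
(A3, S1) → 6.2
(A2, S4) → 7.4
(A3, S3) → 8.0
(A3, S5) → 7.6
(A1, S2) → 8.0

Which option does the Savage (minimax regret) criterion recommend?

A2

Column bests: S1=8.0, S2=8.3, S3=8.2, S4=7.4, S5=8.0.
A1 regrets: 0.4, 0.3, 1.6, 1.6, 2.1 → max 2.1
A2 regrets: 0.0, 1.3, 0.0, 0.0, 0.0 → max 1.3
A3 regrets: 1.8, 0.0, 0.2, 0.2, 0.4 → max 1.8
A4 regrets: 1.9, 0.2, 1.3, 1.6, 0.3 → max 1.9
A5 regrets: 1.3, 1.8, 1.1, 1.6, 1.2 → max 1.8
Smallest max regret = 1.3 → A2.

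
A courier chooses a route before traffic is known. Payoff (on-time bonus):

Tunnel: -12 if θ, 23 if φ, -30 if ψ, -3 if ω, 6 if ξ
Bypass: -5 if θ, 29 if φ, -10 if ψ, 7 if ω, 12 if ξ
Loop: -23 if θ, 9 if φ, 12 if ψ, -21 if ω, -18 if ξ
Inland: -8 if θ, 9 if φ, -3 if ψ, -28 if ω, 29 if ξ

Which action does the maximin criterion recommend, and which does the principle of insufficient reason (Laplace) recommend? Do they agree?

Row minima: Tunnel=-30, Bypass=-10, Loop=-23, Inland=-28
Best worst-case = -10 → Bypass.
Row averages: Tunnel=-3.2, Bypass=6.6, Loop=-8.2, Inland=-0.2
Highest average = 6.6 → Bypass.

maximin → Bypass; laplace → Bypass (agree)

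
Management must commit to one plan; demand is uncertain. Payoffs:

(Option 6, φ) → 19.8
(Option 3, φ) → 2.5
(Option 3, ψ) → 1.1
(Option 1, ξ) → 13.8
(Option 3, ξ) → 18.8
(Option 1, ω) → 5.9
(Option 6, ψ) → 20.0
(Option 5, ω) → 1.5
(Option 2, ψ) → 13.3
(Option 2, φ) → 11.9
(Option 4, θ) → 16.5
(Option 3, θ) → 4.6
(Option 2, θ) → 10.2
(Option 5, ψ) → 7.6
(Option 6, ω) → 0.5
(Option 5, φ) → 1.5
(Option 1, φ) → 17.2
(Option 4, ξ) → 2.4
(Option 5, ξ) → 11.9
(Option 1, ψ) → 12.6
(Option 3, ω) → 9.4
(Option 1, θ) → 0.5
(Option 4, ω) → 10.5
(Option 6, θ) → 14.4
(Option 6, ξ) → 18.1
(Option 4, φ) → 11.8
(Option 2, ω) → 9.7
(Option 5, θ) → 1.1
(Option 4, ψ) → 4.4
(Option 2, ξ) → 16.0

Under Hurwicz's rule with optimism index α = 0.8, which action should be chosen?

Option 6

Option 1: 0.8·17.2 + 0.2·0.5 = 13.86
Option 2: 0.8·16.0 + 0.2·9.7 = 14.74
Option 3: 0.8·18.8 + 0.2·1.1 = 15.26
Option 4: 0.8·16.5 + 0.2·2.4 = 13.68
Option 5: 0.8·11.9 + 0.2·1.1 = 9.74
Option 6: 0.8·20.0 + 0.2·0.5 = 16.1
Highest Hurwicz score = 16.1 → Option 6.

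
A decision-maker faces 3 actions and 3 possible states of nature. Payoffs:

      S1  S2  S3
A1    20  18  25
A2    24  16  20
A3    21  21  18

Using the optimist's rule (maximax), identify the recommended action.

A1

Row maxima: A1=25, A2=24, A3=21
Best best-case = 25 → A1.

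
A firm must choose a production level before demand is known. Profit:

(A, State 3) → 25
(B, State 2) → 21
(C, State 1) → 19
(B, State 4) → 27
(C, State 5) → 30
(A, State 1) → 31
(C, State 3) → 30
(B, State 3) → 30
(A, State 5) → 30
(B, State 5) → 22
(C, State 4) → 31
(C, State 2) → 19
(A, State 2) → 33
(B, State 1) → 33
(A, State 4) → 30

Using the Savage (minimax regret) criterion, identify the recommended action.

A

Column bests: State 1=33, State 2=33, State 3=30, State 4=31, State 5=30.
A regrets: 2, 0, 5, 1, 0 → max 5
B regrets: 0, 12, 0, 4, 8 → max 12
C regrets: 14, 14, 0, 0, 0 → max 14
Smallest max regret = 5 → A.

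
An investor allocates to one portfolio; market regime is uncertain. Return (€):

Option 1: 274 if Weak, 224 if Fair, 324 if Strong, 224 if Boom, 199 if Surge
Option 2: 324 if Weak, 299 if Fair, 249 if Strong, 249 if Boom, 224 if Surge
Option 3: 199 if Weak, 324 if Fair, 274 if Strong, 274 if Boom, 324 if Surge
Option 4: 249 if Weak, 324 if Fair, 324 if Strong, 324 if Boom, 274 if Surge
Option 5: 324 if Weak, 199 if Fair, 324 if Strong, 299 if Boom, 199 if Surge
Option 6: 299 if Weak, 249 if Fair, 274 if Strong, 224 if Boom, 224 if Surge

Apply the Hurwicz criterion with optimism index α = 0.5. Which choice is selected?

Option 1: 0.5·324 + 0.5·199 = 261.5
Option 2: 0.5·324 + 0.5·224 = 274
Option 3: 0.5·324 + 0.5·199 = 261.5
Option 4: 0.5·324 + 0.5·249 = 286.5
Option 5: 0.5·324 + 0.5·199 = 261.5
Option 6: 0.5·299 + 0.5·224 = 261.5
Highest Hurwicz score = 286.5 → Option 4.

Option 4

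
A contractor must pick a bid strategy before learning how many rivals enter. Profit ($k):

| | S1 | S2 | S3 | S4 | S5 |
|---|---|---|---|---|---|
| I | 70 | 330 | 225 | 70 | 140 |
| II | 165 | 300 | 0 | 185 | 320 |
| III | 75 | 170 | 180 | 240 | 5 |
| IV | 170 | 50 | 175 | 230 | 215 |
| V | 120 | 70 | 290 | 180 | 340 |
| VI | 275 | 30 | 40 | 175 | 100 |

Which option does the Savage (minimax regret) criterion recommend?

Column bests: S1=275, S2=330, S3=290, S4=240, S5=340.
I regrets: 205, 0, 65, 170, 200 → max 205
II regrets: 110, 30, 290, 55, 20 → max 290
III regrets: 200, 160, 110, 0, 335 → max 335
IV regrets: 105, 280, 115, 10, 125 → max 280
V regrets: 155, 260, 0, 60, 0 → max 260
VI regrets: 0, 300, 250, 65, 240 → max 300
Smallest max regret = 205 → I.

I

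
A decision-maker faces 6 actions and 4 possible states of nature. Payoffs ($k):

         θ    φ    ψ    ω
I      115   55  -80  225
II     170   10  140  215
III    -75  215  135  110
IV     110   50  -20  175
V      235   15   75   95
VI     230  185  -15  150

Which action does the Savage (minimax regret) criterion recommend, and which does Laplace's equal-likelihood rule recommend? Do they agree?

minimax regret → VI; laplace → VI (agree)

Column bests: θ=235, φ=215, ψ=140, ω=225.
I regrets: 120, 160, 220, 0 → max 220
II regrets: 65, 205, 0, 10 → max 205
III regrets: 310, 0, 5, 115 → max 310
IV regrets: 125, 165, 160, 50 → max 165
V regrets: 0, 200, 65, 130 → max 200
VI regrets: 5, 30, 155, 75 → max 155
Smallest max regret = 155 → VI.
Row averages: I=78.75, II=133.75, III=96.25, IV=78.75, V=105, VI=137.5
Highest average = 137.5 → VI.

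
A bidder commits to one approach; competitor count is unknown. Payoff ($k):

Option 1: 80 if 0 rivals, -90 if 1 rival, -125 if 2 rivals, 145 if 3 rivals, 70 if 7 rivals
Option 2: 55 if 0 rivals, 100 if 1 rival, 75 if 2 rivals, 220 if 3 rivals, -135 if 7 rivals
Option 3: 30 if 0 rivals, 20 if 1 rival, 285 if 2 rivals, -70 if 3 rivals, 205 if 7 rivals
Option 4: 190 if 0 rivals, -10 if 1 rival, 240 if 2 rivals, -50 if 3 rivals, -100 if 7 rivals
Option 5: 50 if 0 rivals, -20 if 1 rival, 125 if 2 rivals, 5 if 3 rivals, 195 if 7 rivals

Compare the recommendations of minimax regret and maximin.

Column bests: 0 rivals=190, 1 rival=100, 2 rivals=285, 3 rivals=220, 7 rivals=205.
Option 1 regrets: 110, 190, 410, 75, 135 → max 410
Option 2 regrets: 135, 0, 210, 0, 340 → max 340
Option 3 regrets: 160, 80, 0, 290, 0 → max 290
Option 4 regrets: 0, 110, 45, 270, 305 → max 305
Option 5 regrets: 140, 120, 160, 215, 10 → max 215
Smallest max regret = 215 → Option 5.
Row minima: Option 1=-125, Option 2=-135, Option 3=-70, Option 4=-100, Option 5=-20
Best worst-case = -20 → Option 5.

minimax regret → Option 5; maximin → Option 5 (agree)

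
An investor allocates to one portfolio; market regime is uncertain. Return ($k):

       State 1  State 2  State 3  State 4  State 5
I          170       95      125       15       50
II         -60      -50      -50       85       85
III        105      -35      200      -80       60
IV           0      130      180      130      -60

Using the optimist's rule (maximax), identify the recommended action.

III

Row maxima: I=170, II=85, III=200, IV=180
Best best-case = 200 → III.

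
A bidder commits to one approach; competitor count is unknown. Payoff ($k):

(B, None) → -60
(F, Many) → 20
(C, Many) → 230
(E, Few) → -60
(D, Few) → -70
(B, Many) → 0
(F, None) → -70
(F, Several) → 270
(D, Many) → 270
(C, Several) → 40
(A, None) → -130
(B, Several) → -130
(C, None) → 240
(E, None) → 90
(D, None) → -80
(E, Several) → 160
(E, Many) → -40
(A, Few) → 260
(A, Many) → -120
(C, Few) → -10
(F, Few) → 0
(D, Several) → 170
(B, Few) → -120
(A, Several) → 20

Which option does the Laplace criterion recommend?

Row averages: A=7.5, B=-77.5, C=125, D=72.5, E=37.5, F=55
Highest average = 125 → C.

C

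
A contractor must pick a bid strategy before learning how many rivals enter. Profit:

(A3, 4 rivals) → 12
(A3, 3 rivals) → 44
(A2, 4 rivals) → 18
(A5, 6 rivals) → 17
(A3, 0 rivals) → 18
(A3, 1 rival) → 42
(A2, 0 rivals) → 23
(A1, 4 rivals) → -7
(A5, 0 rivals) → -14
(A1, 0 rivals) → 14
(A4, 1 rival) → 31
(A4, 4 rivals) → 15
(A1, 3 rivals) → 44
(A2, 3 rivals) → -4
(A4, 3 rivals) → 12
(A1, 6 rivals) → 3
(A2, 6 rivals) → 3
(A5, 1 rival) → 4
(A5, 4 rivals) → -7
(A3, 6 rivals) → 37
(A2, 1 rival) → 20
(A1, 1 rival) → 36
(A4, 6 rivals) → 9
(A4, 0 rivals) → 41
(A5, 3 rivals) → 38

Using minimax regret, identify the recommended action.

Column bests: 0 rivals=41, 1 rival=42, 3 rivals=44, 4 rivals=18, 6 rivals=37.
A1 regrets: 27, 6, 0, 25, 34 → max 34
A2 regrets: 18, 22, 48, 0, 34 → max 48
A3 regrets: 23, 0, 0, 6, 0 → max 23
A4 regrets: 0, 11, 32, 3, 28 → max 32
A5 regrets: 55, 38, 6, 25, 20 → max 55
Smallest max regret = 23 → A3.

A3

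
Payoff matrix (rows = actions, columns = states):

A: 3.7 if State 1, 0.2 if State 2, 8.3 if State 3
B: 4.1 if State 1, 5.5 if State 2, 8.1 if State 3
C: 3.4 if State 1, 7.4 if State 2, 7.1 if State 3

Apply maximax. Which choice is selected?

Row maxima: A=8.3, B=8.1, C=7.4
Best best-case = 8.3 → A.

A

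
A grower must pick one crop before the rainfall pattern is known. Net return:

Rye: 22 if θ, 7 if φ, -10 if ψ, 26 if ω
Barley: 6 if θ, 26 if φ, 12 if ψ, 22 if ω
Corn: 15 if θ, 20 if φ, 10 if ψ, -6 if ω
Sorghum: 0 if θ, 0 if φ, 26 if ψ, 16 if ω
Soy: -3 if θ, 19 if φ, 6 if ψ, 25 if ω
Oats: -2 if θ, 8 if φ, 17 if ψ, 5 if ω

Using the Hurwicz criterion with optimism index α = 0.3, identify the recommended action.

Barley

Rye: 0.3·26 + 0.7·(-10) = 0.8
Barley: 0.3·26 + 0.7·6 = 12
Corn: 0.3·20 + 0.7·(-6) = 1.8
Sorghum: 0.3·26 + 0.7·0 = 7.8
Soy: 0.3·25 + 0.7·(-3) = 5.4
Oats: 0.3·17 + 0.7·(-2) = 3.7
Highest Hurwicz score = 12 → Barley.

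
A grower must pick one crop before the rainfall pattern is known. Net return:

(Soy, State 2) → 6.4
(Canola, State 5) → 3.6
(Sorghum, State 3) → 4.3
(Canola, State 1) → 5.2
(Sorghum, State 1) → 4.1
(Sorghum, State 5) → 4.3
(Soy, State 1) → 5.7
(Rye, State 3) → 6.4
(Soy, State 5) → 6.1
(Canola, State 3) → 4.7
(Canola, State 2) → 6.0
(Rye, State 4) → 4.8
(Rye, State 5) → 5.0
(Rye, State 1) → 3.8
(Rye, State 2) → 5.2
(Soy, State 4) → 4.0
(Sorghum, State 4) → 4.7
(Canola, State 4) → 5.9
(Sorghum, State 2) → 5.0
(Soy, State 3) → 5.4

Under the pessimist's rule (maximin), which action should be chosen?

Sorghum

Row minima: Soy=4.0, Rye=3.8, Canola=3.6, Sorghum=4.1
Best worst-case = 4.1 → Sorghum.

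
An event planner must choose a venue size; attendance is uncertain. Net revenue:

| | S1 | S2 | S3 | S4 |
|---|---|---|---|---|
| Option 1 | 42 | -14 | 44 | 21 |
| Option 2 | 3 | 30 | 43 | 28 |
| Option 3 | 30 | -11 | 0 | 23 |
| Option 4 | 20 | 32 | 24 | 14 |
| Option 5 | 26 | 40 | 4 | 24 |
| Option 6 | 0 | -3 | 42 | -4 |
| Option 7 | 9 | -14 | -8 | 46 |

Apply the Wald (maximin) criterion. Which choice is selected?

Row minima: Option 1=-14, Option 2=3, Option 3=-11, Option 4=14, Option 5=4, Option 6=-4, Option 7=-14
Best worst-case = 14 → Option 4.

Option 4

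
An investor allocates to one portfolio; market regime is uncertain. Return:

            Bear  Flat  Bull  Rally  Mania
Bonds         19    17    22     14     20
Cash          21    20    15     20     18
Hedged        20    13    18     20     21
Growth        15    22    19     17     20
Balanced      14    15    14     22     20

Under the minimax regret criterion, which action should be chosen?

Growth

Column bests: Bear=21, Flat=22, Bull=22, Rally=22, Mania=21.
Bonds regrets: 2, 5, 0, 8, 1 → max 8
Cash regrets: 0, 2, 7, 2, 3 → max 7
Hedged regrets: 1, 9, 4, 2, 0 → max 9
Growth regrets: 6, 0, 3, 5, 1 → max 6
Balanced regrets: 7, 7, 8, 0, 1 → max 8
Smallest max regret = 6 → Growth.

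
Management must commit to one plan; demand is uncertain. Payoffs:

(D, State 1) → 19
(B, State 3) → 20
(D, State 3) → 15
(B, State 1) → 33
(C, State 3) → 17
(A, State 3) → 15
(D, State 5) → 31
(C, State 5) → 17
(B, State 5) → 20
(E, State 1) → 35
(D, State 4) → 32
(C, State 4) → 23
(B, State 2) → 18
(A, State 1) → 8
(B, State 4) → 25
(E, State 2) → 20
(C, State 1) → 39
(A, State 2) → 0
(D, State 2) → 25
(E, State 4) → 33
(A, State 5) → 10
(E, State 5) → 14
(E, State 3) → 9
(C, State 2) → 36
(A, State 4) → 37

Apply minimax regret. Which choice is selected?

C

Column bests: State 1=39, State 2=36, State 3=20, State 4=37, State 5=31.
A regrets: 31, 36, 5, 0, 21 → max 36
B regrets: 6, 18, 0, 12, 11 → max 18
C regrets: 0, 0, 3, 14, 14 → max 14
D regrets: 20, 11, 5, 5, 0 → max 20
E regrets: 4, 16, 11, 4, 17 → max 17
Smallest max regret = 14 → C.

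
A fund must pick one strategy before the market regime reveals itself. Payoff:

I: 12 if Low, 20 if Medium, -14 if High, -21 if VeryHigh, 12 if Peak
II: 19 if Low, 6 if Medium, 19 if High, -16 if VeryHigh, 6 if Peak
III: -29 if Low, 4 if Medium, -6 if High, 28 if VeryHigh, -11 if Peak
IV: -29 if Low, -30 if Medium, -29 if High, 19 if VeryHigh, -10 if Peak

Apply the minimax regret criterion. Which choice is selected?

Column bests: Low=19, Medium=20, High=19, VeryHigh=28, Peak=12.
I regrets: 7, 0, 33, 49, 0 → max 49
II regrets: 0, 14, 0, 44, 6 → max 44
III regrets: 48, 16, 25, 0, 23 → max 48
IV regrets: 48, 50, 48, 9, 22 → max 50
Smallest max regret = 44 → II.

II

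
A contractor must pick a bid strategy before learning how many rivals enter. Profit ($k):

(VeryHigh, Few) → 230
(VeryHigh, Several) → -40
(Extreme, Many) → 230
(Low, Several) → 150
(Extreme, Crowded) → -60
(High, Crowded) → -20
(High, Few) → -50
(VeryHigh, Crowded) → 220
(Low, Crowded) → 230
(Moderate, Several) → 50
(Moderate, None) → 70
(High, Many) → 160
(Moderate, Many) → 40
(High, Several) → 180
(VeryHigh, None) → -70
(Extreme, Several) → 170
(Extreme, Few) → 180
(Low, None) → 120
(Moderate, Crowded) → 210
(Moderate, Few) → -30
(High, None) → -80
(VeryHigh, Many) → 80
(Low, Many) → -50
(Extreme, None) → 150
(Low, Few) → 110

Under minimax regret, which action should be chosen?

VeryHigh

Column bests: None=150, Few=230, Several=180, Many=230, Crowded=230.
Low regrets: 30, 120, 30, 280, 0 → max 280
Moderate regrets: 80, 260, 130, 190, 20 → max 260
High regrets: 230, 280, 0, 70, 250 → max 280
VeryHigh regrets: 220, 0, 220, 150, 10 → max 220
Extreme regrets: 0, 50, 10, 0, 290 → max 290
Smallest max regret = 220 → VeryHigh.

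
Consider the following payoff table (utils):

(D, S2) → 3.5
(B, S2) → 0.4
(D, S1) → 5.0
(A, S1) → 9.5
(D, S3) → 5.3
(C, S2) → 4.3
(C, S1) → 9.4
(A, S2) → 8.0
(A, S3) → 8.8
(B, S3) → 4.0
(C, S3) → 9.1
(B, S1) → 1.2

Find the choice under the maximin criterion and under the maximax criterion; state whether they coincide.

Row minima: A=8.0, B=0.4, C=4.3, D=3.5
Best worst-case = 8.0 → A.
Row maxima: A=9.5, B=4.0, C=9.4, D=5.3
Best best-case = 9.5 → A.

maximin → A; maximax → A (agree)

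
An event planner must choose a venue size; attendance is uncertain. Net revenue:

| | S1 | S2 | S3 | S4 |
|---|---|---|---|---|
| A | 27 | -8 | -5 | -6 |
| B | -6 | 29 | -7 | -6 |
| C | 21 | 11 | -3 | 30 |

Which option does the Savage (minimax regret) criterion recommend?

C

Column bests: S1=27, S2=29, S3=-3, S4=30.
A regrets: 0, 37, 2, 36 → max 37
B regrets: 33, 0, 4, 36 → max 36
C regrets: 6, 18, 0, 0 → max 18
Smallest max regret = 18 → C.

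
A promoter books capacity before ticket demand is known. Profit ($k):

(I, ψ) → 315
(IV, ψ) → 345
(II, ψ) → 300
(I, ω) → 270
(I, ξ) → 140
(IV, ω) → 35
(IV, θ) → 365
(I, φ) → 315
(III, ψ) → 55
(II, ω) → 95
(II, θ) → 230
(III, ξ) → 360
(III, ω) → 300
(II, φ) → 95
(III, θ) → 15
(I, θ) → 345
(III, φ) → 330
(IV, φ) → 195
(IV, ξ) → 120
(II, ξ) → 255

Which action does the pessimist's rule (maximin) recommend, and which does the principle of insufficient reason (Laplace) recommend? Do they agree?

Row minima: I=140, II=95, III=15, IV=35
Best worst-case = 140 → I.
Row averages: I=277, II=195, III=212, IV=212
Highest average = 277 → I.

maximin → I; laplace → I (agree)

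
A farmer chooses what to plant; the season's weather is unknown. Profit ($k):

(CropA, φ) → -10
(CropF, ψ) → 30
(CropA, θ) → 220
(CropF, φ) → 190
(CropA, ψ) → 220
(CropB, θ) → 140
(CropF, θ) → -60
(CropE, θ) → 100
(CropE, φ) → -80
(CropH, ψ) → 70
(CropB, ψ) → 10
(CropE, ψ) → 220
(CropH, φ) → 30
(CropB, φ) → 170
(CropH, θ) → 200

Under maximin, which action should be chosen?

CropH

Row minima: CropB=10, CropA=-10, CropF=-60, CropE=-80, CropH=30
Best worst-case = 30 → CropH.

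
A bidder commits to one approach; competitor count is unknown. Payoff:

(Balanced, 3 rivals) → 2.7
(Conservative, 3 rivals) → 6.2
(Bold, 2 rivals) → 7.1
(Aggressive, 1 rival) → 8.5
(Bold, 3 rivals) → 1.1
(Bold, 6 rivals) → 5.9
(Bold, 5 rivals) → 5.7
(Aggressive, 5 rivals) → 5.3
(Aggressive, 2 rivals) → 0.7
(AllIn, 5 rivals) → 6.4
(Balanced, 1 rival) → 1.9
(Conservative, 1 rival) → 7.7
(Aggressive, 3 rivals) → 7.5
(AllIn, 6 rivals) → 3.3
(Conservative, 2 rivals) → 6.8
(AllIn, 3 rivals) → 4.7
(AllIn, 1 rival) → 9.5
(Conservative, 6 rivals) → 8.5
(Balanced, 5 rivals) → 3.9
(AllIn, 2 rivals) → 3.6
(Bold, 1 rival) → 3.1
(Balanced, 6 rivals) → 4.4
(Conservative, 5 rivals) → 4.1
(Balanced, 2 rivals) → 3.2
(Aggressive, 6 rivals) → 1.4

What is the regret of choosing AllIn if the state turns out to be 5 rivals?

Best payoff under 5 rivals is 6.4.
Regret = 6.4 − 6.4 = 0.0.

0.0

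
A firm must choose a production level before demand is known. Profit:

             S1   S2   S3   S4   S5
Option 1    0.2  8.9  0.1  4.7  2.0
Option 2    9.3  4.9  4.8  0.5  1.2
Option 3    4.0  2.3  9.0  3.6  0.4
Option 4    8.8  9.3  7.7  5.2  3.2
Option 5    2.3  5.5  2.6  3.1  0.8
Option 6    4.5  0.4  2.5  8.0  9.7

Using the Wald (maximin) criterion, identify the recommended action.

Option 4

Row minima: Option 1=0.1, Option 2=0.5, Option 3=0.4, Option 4=3.2, Option 5=0.8, Option 6=0.4
Best worst-case = 3.2 → Option 4.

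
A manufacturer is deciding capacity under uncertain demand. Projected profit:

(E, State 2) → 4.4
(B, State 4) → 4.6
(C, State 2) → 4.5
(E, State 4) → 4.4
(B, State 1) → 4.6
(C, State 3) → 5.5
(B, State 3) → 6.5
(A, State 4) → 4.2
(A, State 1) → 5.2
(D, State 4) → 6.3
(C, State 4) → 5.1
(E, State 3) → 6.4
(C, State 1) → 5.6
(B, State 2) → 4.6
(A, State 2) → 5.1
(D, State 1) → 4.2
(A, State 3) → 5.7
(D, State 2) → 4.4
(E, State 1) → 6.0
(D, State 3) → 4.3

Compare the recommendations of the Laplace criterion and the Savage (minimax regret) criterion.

Row averages: A=5.05, B=5.075, C=5.175, D=4.8, E=5.3
Highest average = 5.3 → E.
Column bests: State 1=6.0, State 2=5.1, State 3=6.5, State 4=6.3.
A regrets: 0.8, 0.0, 0.8, 2.1 → max 2.1
B regrets: 1.4, 0.5, 0.0, 1.7 → max 1.7
C regrets: 0.4, 0.6, 1.0, 1.2 → max 1.2
D regrets: 1.8, 0.7, 2.2, 0.0 → max 2.2
E regrets: 0.0, 0.7, 0.1, 1.9 → max 1.9
Smallest max regret = 1.2 → C.

laplace → E; minimax regret → C (disagree)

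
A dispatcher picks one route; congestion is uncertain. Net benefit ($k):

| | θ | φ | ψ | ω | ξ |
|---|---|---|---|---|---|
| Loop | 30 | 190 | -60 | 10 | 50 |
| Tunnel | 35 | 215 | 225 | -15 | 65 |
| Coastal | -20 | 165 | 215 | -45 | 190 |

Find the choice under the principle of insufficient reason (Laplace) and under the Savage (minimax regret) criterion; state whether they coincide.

laplace → Tunnel; minimax regret → Coastal (disagree)

Row averages: Loop=44, Tunnel=105, Coastal=101
Highest average = 105 → Tunnel.
Column bests: θ=35, φ=215, ψ=225, ω=10, ξ=190.
Loop regrets: 5, 25, 285, 0, 140 → max 285
Tunnel regrets: 0, 0, 0, 25, 125 → max 125
Coastal regrets: 55, 50, 10, 55, 0 → max 55
Smallest max regret = 55 → Coastal.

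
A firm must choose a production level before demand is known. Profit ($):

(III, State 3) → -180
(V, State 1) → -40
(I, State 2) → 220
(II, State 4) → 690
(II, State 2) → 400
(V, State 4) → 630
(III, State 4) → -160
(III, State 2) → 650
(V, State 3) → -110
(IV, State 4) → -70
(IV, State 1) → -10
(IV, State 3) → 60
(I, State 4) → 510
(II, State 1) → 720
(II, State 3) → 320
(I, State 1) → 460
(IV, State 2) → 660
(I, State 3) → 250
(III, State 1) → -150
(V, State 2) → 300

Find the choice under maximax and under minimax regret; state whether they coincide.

Row maxima: I=510, II=720, III=650, IV=660, V=630
Best best-case = 720 → II.
Column bests: State 1=720, State 2=660, State 3=320, State 4=690.
I regrets: 260, 440, 70, 180 → max 440
II regrets: 0, 260, 0, 0 → max 260
III regrets: 870, 10, 500, 850 → max 870
IV regrets: 730, 0, 260, 760 → max 760
V regrets: 760, 360, 430, 60 → max 760
Smallest max regret = 260 → II.

maximax → II; minimax regret → II (agree)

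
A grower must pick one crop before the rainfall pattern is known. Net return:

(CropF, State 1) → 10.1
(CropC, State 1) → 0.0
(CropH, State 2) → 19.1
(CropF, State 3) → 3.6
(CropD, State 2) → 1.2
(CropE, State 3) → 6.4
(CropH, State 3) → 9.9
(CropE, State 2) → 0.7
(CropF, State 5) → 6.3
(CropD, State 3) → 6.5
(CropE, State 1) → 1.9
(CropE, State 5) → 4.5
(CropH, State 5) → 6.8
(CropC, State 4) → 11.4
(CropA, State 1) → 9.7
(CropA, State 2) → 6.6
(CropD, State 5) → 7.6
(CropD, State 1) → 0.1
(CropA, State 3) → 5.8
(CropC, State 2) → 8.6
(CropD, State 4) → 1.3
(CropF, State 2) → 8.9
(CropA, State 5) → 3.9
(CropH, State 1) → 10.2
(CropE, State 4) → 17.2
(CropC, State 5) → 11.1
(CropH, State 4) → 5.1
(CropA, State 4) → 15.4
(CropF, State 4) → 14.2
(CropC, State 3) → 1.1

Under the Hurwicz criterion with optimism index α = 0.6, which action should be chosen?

CropE: 0.6·17.2 + 0.4·0.7 = 10.6
CropF: 0.6·14.2 + 0.4·3.6 = 9.96
CropD: 0.6·7.6 + 0.4·0.1 = 4.6
CropC: 0.6·11.4 + 0.4·0.0 = 6.84
CropA: 0.6·15.4 + 0.4·3.9 = 10.8
CropH: 0.6·19.1 + 0.4·5.1 = 13.5
Highest Hurwicz score = 13.5 → CropH.

CropH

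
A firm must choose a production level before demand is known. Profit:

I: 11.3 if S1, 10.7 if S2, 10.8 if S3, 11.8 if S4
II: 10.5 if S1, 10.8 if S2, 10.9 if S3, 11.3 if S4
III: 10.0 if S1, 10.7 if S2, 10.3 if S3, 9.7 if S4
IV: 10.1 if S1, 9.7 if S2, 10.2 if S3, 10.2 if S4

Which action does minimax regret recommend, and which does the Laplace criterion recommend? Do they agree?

Column bests: S1=11.3, S2=10.8, S3=10.9, S4=11.8.
I regrets: 0.0, 0.1, 0.1, 0.0 → max 0.1
II regrets: 0.8, 0.0, 0.0, 0.5 → max 0.8
III regrets: 1.3, 0.1, 0.6, 2.1 → max 2.1
IV regrets: 1.2, 1.1, 0.7, 1.6 → max 1.6
Smallest max regret = 0.1 → I.
Row averages: I=11.15, II=10.875, III=10.175, IV=10.05
Highest average = 11.15 → I.

minimax regret → I; laplace → I (agree)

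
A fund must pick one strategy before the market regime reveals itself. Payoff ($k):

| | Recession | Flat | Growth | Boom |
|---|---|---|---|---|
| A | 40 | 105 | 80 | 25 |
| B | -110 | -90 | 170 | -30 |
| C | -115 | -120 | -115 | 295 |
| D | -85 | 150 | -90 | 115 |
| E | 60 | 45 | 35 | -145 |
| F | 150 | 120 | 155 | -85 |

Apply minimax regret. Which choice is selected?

D

Column bests: Recession=150, Flat=150, Growth=170, Boom=295.
A regrets: 110, 45, 90, 270 → max 270
B regrets: 260, 240, 0, 325 → max 325
C regrets: 265, 270, 285, 0 → max 285
D regrets: 235, 0, 260, 180 → max 260
E regrets: 90, 105, 135, 440 → max 440
F regrets: 0, 30, 15, 380 → max 380
Smallest max regret = 260 → D.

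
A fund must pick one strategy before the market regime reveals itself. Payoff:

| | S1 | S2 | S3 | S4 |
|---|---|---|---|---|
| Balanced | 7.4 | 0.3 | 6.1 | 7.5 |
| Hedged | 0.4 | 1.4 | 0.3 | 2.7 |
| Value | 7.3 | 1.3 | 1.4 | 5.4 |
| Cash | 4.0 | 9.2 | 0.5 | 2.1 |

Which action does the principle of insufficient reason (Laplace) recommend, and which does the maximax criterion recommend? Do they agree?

laplace → Balanced; maximax → Cash (disagree)

Row averages: Balanced=5.325, Hedged=1.2, Value=3.85, Cash=3.95
Highest average = 5.325 → Balanced.
Row maxima: Balanced=7.5, Hedged=2.7, Value=7.3, Cash=9.2
Best best-case = 9.2 → Cash.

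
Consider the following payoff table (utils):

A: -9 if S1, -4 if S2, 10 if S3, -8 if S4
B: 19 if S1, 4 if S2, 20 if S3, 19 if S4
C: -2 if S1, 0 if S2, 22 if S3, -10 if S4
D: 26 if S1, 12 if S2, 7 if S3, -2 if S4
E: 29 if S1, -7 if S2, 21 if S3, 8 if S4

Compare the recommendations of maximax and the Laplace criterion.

Row maxima: A=10, B=20, C=22, D=26, E=29
Best best-case = 29 → E.
Row averages: A=-2.75, B=15.5, C=2.5, D=10.75, E=12.75
Highest average = 15.5 → B.

maximax → E; laplace → B (disagree)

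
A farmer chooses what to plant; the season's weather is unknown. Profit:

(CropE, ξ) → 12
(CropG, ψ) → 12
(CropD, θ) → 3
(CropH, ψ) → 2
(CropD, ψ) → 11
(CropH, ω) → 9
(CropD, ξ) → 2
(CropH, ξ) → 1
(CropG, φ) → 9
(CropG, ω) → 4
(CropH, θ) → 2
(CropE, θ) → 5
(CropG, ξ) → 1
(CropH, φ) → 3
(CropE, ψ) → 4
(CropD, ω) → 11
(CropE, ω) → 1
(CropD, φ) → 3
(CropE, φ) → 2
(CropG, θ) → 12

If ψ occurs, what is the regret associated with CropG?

Best payoff under ψ is 12.
Regret = 12 − 12 = 0.

0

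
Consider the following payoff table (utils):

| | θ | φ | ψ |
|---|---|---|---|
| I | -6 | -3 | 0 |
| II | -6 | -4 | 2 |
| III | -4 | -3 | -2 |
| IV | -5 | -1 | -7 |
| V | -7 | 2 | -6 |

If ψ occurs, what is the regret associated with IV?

9

Best payoff under ψ is 2.
Regret = 2 − (-7) = 9.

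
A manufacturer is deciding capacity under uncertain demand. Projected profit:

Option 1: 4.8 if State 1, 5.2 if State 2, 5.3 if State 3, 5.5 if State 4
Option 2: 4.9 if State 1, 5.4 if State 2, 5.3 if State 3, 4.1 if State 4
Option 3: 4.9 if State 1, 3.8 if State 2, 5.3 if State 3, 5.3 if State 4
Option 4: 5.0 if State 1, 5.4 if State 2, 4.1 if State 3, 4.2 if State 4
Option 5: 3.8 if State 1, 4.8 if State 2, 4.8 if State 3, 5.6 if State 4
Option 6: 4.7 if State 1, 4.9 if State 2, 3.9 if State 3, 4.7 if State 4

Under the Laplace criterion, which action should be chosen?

Option 1

Row averages: Option 1=5.2, Option 2=4.925, Option 3=4.825, Option 4=4.675, Option 5=4.75, Option 6=4.55
Highest average = 5.2 → Option 1.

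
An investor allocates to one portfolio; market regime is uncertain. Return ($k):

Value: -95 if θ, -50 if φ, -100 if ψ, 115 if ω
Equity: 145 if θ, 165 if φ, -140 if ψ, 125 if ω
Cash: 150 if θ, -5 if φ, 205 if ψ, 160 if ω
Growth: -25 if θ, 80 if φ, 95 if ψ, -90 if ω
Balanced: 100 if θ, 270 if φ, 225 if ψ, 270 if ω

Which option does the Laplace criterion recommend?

Row averages: Value=-32.5, Equity=73.75, Cash=127.5, Growth=15, Balanced=216.25
Highest average = 216.25 → Balanced.

Balanced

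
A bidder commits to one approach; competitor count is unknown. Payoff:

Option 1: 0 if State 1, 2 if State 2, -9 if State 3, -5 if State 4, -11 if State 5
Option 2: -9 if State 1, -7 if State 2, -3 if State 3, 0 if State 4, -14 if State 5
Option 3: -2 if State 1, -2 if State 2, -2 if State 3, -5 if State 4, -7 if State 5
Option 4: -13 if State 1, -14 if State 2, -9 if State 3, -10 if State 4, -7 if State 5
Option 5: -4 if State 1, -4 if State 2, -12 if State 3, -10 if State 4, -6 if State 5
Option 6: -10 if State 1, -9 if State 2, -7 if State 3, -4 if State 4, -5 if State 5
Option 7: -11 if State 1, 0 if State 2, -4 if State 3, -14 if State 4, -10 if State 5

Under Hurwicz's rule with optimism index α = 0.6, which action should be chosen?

Option 1: 0.6·2 + 0.4·(-11) = -3.2
Option 2: 0.6·0 + 0.4·(-14) = -5.6
Option 3: 0.6·(-2) + 0.4·(-7) = -4
Option 4: 0.6·(-7) + 0.4·(-14) = -9.8
Option 5: 0.6·(-4) + 0.4·(-12) = -7.2
Option 6: 0.6·(-4) + 0.4·(-10) = -6.4
Option 7: 0.6·0 + 0.4·(-14) = -5.6
Highest Hurwicz score = -3.2 → Option 1.

Option 1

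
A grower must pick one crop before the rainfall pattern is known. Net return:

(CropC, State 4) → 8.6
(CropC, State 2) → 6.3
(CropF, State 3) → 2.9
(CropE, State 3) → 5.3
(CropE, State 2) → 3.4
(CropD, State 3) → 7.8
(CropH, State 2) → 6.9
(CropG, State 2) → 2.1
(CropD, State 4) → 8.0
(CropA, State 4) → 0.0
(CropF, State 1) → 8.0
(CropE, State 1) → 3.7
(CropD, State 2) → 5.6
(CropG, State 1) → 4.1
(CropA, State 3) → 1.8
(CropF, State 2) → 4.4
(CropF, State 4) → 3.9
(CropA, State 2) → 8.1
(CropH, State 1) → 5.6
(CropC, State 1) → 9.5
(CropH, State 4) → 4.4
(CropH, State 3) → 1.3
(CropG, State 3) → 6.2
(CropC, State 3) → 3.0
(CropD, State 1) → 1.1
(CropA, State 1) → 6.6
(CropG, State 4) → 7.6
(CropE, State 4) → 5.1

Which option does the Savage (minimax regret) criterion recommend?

CropC

Column bests: State 1=9.5, State 2=8.1, State 3=7.8, State 4=8.6.
CropG regrets: 5.4, 6.0, 1.6, 1.0 → max 6.0
CropD regrets: 8.4, 2.5, 0.0, 0.6 → max 8.4
CropC regrets: 0.0, 1.8, 4.8, 0.0 → max 4.8
CropA regrets: 2.9, 0.0, 6.0, 8.6 → max 8.6
CropE regrets: 5.8, 4.7, 2.5, 3.5 → max 5.8
CropF regrets: 1.5, 3.7, 4.9, 4.7 → max 4.9
CropH regrets: 3.9, 1.2, 6.5, 4.2 → max 6.5
Smallest max regret = 4.8 → CropC.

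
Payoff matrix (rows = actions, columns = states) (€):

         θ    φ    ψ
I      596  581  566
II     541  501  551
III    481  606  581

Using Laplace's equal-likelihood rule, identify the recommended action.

I

Row averages: I=581, II=531, III=556
Highest average = 581 → I.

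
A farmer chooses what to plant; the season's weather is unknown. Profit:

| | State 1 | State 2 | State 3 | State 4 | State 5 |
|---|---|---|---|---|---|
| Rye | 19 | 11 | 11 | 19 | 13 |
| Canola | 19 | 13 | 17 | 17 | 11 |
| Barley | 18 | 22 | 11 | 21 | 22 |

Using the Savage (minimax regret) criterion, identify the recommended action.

Column bests: State 1=19, State 2=22, State 3=17, State 4=21, State 5=22.
Rye regrets: 0, 11, 6, 2, 9 → max 11
Canola regrets: 0, 9, 0, 4, 11 → max 11
Barley regrets: 1, 0, 6, 0, 0 → max 6
Smallest max regret = 6 → Barley.

Barley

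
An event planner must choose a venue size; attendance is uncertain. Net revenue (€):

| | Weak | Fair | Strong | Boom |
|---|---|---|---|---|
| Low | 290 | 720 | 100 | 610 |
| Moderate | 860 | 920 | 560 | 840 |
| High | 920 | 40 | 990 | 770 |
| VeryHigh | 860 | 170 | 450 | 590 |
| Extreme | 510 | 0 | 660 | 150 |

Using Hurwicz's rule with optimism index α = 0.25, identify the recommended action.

Low: 0.25·720 + 0.75·100 = 255
Moderate: 0.25·920 + 0.75·560 = 650
High: 0.25·990 + 0.75·40 = 277.5
VeryHigh: 0.25·860 + 0.75·170 = 342.5
Extreme: 0.25·660 + 0.75·0 = 165
Highest Hurwicz score = 650 → Moderate.

Moderate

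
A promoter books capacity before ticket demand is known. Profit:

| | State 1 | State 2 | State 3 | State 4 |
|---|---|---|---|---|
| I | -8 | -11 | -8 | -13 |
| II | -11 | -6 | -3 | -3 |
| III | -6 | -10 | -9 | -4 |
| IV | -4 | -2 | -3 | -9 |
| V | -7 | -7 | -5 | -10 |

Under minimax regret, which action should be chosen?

Column bests: State 1=-4, State 2=-2, State 3=-3, State 4=-3.
I regrets: 4, 9, 5, 10 → max 10
II regrets: 7, 4, 0, 0 → max 7
III regrets: 2, 8, 6, 1 → max 8
IV regrets: 0, 0, 0, 6 → max 6
V regrets: 3, 5, 2, 7 → max 7
Smallest max regret = 6 → IV.

IV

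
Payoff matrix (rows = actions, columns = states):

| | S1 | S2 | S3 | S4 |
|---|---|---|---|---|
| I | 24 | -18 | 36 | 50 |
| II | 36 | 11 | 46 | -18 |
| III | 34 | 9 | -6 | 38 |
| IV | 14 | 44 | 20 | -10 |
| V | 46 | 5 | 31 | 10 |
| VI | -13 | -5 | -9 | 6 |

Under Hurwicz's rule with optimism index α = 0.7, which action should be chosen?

V

I: 0.7·50 + 0.3·(-18) = 29.6
II: 0.7·46 + 0.3·(-18) = 26.8
III: 0.7·38 + 0.3·(-6) = 24.8
IV: 0.7·44 + 0.3·(-10) = 27.8
V: 0.7·46 + 0.3·5 = 33.7
VI: 0.7·6 + 0.3·(-13) = 0.3
Highest Hurwicz score = 33.7 → V.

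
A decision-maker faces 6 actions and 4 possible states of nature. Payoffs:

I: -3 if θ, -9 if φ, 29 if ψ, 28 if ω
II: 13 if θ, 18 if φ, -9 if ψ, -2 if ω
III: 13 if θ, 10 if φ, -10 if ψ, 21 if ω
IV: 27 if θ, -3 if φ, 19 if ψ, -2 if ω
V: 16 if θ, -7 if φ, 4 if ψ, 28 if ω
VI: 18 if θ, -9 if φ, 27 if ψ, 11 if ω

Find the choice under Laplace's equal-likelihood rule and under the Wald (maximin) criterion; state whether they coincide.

Row averages: I=11.25, II=5, III=8.5, IV=10.25, V=10.25, VI=11.75
Highest average = 11.75 → VI.
Row minima: I=-9, II=-9, III=-10, IV=-3, V=-7, VI=-9
Best worst-case = -3 → IV.

laplace → VI; maximin → IV (disagree)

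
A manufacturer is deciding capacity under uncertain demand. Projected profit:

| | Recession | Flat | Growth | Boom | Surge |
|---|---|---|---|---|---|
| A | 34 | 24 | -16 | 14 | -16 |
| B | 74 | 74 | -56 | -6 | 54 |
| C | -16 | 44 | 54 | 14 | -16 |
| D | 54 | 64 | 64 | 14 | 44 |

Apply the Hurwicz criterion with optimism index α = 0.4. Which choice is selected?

D

A: 0.4·34 + 0.6·(-16) = 4
B: 0.4·74 + 0.6·(-56) = -4
C: 0.4·54 + 0.6·(-16) = 12
D: 0.4·64 + 0.6·14 = 34
Highest Hurwicz score = 34 → D.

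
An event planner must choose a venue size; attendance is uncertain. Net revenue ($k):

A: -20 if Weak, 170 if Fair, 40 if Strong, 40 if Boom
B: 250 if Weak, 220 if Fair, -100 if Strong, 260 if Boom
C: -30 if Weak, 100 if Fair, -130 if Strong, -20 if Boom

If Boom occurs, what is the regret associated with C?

Best payoff under Boom is 260.
Regret = 260 − (-20) = 280.

280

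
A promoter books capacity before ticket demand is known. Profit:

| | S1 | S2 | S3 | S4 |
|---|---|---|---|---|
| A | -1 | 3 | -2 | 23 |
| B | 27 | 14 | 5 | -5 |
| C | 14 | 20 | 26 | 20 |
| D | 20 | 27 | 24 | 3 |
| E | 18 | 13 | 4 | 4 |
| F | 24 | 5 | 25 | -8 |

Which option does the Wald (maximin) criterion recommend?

C

Row minima: A=-2, B=-5, C=14, D=3, E=4, F=-8
Best worst-case = 14 → C.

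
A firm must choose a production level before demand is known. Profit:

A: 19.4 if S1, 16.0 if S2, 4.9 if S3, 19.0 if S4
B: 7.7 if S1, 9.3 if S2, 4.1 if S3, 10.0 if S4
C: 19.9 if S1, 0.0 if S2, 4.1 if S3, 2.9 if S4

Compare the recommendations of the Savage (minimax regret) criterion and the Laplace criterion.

minimax regret → A; laplace → A (agree)

Column bests: S1=19.9, S2=16.0, S3=4.9, S4=19.0.
A regrets: 0.5, 0.0, 0.0, 0.0 → max 0.5
B regrets: 12.2, 6.7, 0.8, 9.0 → max 12.2
C regrets: 0.0, 16.0, 0.8, 16.1 → max 16.1
Smallest max regret = 0.5 → A.
Row averages: A=14.825, B=7.775, C=6.725
Highest average = 14.825 → A.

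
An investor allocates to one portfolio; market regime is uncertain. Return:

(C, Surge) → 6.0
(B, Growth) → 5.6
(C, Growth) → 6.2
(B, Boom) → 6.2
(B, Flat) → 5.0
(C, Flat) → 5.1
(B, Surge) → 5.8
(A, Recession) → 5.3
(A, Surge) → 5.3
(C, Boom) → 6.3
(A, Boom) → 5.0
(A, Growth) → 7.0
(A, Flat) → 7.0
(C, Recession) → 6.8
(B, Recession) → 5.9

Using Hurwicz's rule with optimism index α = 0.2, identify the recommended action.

C

A: 0.2·7.0 + 0.8·5.0 = 5.4
B: 0.2·6.2 + 0.8·5.0 = 5.24
C: 0.2·6.8 + 0.8·5.1 = 5.44
Highest Hurwicz score = 5.44 → C.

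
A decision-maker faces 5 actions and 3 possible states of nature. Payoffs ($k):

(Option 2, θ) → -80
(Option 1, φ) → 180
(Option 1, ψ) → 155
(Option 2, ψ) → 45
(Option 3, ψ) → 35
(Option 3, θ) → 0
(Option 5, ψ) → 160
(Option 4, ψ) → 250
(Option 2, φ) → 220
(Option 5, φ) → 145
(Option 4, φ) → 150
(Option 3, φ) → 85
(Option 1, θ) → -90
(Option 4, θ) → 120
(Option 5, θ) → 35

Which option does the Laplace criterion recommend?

Option 4

Row averages: Option 1=245/3, Option 2=185/3, Option 3=40, Option 4=520/3, Option 5=340/3
Highest average = 520/3 → Option 4.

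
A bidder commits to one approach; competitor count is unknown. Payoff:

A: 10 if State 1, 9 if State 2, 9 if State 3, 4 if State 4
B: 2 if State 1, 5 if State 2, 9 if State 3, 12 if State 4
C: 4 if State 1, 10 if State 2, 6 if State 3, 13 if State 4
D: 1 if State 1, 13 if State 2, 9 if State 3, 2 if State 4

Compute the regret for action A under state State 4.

9

Best payoff under State 4 is 13.
Regret = 13 − 4 = 9.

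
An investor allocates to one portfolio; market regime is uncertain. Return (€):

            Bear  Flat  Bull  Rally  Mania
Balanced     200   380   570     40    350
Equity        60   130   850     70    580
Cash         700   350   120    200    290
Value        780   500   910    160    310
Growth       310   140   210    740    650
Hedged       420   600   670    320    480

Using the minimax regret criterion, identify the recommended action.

Hedged

Column bests: Bear=780, Flat=600, Bull=910, Rally=740, Mania=650.
Balanced regrets: 580, 220, 340, 700, 300 → max 700
Equity regrets: 720, 470, 60, 670, 70 → max 720
Cash regrets: 80, 250, 790, 540, 360 → max 790
Value regrets: 0, 100, 0, 580, 340 → max 580
Growth regrets: 470, 460, 700, 0, 0 → max 700
Hedged regrets: 360, 0, 240, 420, 170 → max 420
Smallest max regret = 420 → Hedged.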